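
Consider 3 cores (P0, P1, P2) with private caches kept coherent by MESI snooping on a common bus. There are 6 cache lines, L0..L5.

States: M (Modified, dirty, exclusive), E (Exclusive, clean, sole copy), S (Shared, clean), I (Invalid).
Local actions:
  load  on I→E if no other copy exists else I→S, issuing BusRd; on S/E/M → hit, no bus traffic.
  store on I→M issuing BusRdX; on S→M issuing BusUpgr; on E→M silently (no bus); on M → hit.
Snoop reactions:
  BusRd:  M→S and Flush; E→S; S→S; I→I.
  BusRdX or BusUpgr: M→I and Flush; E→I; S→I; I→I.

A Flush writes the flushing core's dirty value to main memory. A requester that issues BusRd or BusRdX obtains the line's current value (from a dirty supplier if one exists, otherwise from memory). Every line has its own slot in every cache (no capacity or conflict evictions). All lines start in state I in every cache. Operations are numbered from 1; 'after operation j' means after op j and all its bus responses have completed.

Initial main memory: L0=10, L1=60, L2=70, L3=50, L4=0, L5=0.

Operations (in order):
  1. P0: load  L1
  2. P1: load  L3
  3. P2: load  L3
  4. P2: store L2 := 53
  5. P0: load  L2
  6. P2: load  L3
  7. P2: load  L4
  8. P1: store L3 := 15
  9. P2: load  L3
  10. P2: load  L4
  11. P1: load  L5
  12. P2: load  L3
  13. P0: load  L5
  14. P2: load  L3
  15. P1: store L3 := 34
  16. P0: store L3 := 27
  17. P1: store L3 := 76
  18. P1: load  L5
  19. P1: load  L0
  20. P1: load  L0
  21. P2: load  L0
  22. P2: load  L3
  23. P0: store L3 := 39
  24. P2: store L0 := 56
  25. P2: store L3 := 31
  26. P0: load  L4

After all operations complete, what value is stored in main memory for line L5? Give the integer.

memory[L5] = 0

[1] P0: load  L1 | P0:E(60), P1:I, P2:I | bus: BusRd
[2] P1: load  L3 | P0:I, P1:E(50), P2:I | bus: BusRd
[3] P2: load  L3 | P0:I, P1:S(50), P2:S(50) | bus: BusRd
[4] P2: store L2 := 53 | P0:I, P1:I, P2:M(53) | bus: BusRdX
[5] P0: load  L2 | P0:S(53), P1:I, P2:S(53) | bus: BusRd,Flush
[6] P2: load  L3 | P0:I, P1:S(50), P2:S(50) | bus: none
[7] P2: load  L4 | P0:I, P1:I, P2:E(0) | bus: BusRd
[8] P1: store L3 := 15 | P0:I, P1:M(15), P2:I | bus: BusUpgr
[9] P2: load  L3 | P0:I, P1:S(15), P2:S(15) | bus: BusRd,Flush
[10] P2: load  L4 | P0:I, P1:I, P2:E(0) | bus: none
[11] P1: load  L5 | P0:I, P1:E(0), P2:I | bus: BusRd
[12] P2: load  L3 | P0:I, P1:S(15), P2:S(15) | bus: none
[13] P0: load  L5 | P0:S(0), P1:S(0), P2:I | bus: BusRd
[14] P2: load  L3 | P0:I, P1:S(15), P2:S(15) | bus: none
[15] P1: store L3 := 34 | P0:I, P1:M(34), P2:I | bus: BusUpgr
[16] P0: store L3 := 27 | P0:M(27), P1:I, P2:I | bus: BusRdX,Flush
[17] P1: store L3 := 76 | P0:I, P1:M(76), P2:I | bus: BusRdX,Flush
[18] P1: load  L5 | P0:S(0), P1:S(0), P2:I | bus: none
[19] P1: load  L0 | P0:I, P1:E(10), P2:I | bus: BusRd
[20] P1: load  L0 | P0:I, P1:E(10), P2:I | bus: none
[21] P2: load  L0 | P0:I, P1:S(10), P2:S(10) | bus: BusRd
[22] P2: load  L3 | P0:I, P1:S(76), P2:S(76) | bus: BusRd,Flush
[23] P0: store L3 := 39 | P0:M(39), P1:I, P2:I | bus: BusRdX
[24] P2: store L0 := 56 | P0:I, P1:I, P2:M(56) | bus: BusUpgr
[25] P2: store L3 := 31 | P0:I, P1:I, P2:M(31) | bus: BusRdX,Flush
[26] P0: load  L4 | P0:S(0), P1:I, P2:S(0) | bus: BusRd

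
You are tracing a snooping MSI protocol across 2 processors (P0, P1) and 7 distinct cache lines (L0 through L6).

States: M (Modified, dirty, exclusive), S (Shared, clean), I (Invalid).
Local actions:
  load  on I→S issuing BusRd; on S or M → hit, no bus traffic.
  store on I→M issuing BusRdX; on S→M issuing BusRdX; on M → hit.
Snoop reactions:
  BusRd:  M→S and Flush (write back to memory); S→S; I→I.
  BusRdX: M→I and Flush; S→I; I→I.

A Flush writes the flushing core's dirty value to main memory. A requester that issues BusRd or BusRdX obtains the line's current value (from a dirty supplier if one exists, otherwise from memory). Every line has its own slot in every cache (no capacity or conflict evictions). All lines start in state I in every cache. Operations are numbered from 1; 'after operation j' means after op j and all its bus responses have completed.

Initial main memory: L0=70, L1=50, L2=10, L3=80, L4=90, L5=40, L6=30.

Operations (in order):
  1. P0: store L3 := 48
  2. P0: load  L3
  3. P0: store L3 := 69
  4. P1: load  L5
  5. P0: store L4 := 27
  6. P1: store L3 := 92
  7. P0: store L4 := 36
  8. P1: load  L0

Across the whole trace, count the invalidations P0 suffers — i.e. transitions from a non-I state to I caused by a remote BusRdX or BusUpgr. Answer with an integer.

invalidations = 1

[1] P0: store L3 := 48 | P0:M(48), P1:I | bus: BusRdX
[2] P0: load  L3 | P0:M(48), P1:I | bus: none
[3] P0: store L3 := 69 | P0:M(69), P1:I | bus: none
[4] P1: load  L5 | P0:I, P1:S(40) | bus: BusRd
[5] P0: store L4 := 27 | P0:M(27), P1:I | bus: BusRdX
[6] P1: store L3 := 92 | P0:I, P1:M(92) | bus: BusRdX,Flush
[7] P0: store L4 := 36 | P0:M(36), P1:I | bus: none
[8] P1: load  L0 | P0:I, P1:S(70) | bus: BusRd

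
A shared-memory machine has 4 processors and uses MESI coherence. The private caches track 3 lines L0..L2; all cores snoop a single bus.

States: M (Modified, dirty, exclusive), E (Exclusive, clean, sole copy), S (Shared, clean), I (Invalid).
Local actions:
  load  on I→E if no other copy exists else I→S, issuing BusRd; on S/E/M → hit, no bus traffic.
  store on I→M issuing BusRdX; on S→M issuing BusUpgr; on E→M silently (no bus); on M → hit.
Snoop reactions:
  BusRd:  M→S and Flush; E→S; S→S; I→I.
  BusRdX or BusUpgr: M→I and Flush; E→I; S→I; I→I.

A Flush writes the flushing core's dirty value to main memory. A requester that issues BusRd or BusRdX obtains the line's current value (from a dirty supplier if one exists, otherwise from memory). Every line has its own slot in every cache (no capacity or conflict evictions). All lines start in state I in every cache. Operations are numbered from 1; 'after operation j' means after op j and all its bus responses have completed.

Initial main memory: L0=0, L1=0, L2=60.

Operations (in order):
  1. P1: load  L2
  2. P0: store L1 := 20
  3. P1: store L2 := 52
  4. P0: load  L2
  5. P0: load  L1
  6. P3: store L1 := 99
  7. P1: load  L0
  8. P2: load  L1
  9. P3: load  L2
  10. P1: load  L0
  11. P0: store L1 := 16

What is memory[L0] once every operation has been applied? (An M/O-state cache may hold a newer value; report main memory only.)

step 1: P1: load  L2  ⟶  IEII  (L2)  txn=BusRd  M[L2]=60
step 2: P0: store L1 := 20  ⟶  MIII  (L1)  txn=BusRdX  M[L1]=0
step 3: P1: store L2 := 52  ⟶  IMII  (L2)  txn=∅  M[L2]=60
step 4: P0: load  L2  ⟶  SSII  (L2)  txn=BusRd+Flush  M[L2]=52
step 5: P0: load  L1  ⟶  MIII  (L1)  txn=∅  M[L1]=0
step 6: P3: store L1 := 99  ⟶  IIIM  (L1)  txn=BusRdX+Flush  M[L1]=20
step 7: P1: load  L0  ⟶  IEII  (L0)  txn=BusRd  M[L0]=0
step 8: P2: load  L1  ⟶  IISS  (L1)  txn=BusRd+Flush  M[L1]=99
step 9: P3: load  L2  ⟶  SSIS  (L2)  txn=BusRd  M[L2]=52
step 10: P1: load  L0  ⟶  IEII  (L0)  txn=∅  M[L0]=0
step 11: P0: store L1 := 16  ⟶  MIII  (L1)  txn=BusRdX  M[L1]=99

memory[L0] = 0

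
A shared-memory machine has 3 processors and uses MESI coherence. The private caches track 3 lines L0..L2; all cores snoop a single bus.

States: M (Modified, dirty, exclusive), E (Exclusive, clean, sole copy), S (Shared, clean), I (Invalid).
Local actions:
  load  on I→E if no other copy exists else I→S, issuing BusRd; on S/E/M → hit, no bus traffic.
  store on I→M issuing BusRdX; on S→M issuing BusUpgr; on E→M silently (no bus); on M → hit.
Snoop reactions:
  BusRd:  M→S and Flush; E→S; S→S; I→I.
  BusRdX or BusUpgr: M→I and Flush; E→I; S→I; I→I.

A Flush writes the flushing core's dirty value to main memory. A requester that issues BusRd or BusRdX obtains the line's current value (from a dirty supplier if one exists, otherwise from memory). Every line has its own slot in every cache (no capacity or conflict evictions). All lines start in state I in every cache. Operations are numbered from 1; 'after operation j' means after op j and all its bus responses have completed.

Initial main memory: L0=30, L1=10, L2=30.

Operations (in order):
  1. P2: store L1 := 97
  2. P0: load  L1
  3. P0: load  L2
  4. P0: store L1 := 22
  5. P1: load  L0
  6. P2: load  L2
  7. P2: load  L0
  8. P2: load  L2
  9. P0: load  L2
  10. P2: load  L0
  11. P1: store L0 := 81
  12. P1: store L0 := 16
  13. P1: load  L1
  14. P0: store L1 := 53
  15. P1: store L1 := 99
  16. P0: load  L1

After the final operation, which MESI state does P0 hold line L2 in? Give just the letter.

state = S

[1] P2: store L1 := 97 | P0:I, P1:I, P2:M(97) | bus: BusRdX
[2] P0: load  L1 | P0:S(97), P1:I, P2:S(97) | bus: BusRd,Flush
[3] P0: load  L2 | P0:E(30), P1:I, P2:I | bus: BusRd
[4] P0: store L1 := 22 | P0:M(22), P1:I, P2:I | bus: BusUpgr
[5] P1: load  L0 | P0:I, P1:E(30), P2:I | bus: BusRd
[6] P2: load  L2 | P0:S(30), P1:I, P2:S(30) | bus: BusRd
[7] P2: load  L0 | P0:I, P1:S(30), P2:S(30) | bus: BusRd
[8] P2: load  L2 | P0:S(30), P1:I, P2:S(30) | bus: none
[9] P0: load  L2 | P0:S(30), P1:I, P2:S(30) | bus: none
[10] P2: load  L0 | P0:I, P1:S(30), P2:S(30) | bus: none
[11] P1: store L0 := 81 | P0:I, P1:M(81), P2:I | bus: BusUpgr
[12] P1: store L0 := 16 | P0:I, P1:M(16), P2:I | bus: none
[13] P1: load  L1 | P0:S(22), P1:S(22), P2:I | bus: BusRd,Flush
[14] P0: store L1 := 53 | P0:M(53), P1:I, P2:I | bus: BusUpgr
[15] P1: store L1 := 99 | P0:I, P1:M(99), P2:I | bus: BusRdX,Flush
[16] P0: load  L1 | P0:S(99), P1:S(99), P2:I | bus: BusRd,Flush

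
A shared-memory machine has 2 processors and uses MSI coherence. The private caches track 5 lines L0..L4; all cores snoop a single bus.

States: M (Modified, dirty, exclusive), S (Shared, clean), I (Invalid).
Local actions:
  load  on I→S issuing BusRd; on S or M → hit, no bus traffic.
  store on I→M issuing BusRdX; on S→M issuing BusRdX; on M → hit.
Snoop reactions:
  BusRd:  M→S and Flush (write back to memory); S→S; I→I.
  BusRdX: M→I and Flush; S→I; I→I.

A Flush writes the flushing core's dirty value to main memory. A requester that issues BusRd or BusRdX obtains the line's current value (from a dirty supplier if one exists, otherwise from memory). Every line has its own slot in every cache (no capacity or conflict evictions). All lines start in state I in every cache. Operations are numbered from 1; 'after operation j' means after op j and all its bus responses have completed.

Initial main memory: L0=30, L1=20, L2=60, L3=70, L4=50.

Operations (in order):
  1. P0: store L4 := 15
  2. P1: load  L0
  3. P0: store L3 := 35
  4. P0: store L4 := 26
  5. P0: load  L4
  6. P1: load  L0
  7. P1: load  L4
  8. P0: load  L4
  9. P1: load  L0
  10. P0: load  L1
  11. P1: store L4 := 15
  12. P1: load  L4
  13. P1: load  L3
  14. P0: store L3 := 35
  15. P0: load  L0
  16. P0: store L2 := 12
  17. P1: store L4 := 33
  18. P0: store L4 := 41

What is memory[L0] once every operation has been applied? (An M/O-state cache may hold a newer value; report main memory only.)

memory[L0] = 30

  op1 P0: store L4 := 15 → M/I on L4; bus BusRdX; mem=50
  op2 P1: load  L0 → I/S on L0; bus BusRd; mem=30
  op3 P0: store L3 := 35 → M/I on L3; bus BusRdX; mem=70
  op4 P0: store L4 := 26 → M/I on L4; bus (none); mem=50
  op5 P0: load  L4 → M/I on L4; bus (none); mem=50
  op6 P1: load  L0 → I/S on L0; bus (none); mem=30
  op7 P1: load  L4 → S/S on L4; bus BusRd Flush; mem=26
  op8 P0: load  L4 → S/S on L4; bus (none); mem=26
  op9 P1: load  L0 → I/S on L0; bus (none); mem=30
  op10 P0: load  L1 → S/I on L1; bus BusRd; mem=20
  op11 P1: store L4 := 15 → I/M on L4; bus BusRdX; mem=26
  op12 P1: load  L4 → I/M on L4; bus (none); mem=26
  op13 P1: load  L3 → S/S on L3; bus BusRd Flush; mem=35
  op14 P0: store L3 := 35 → M/I on L3; bus BusRdX; mem=35
  op15 P0: load  L0 → S/S on L0; bus BusRd; mem=30
  op16 P0: store L2 := 12 → M/I on L2; bus BusRdX; mem=60
  op17 P1: store L4 := 33 → I/M on L4; bus (none); mem=26
  op18 P0: store L4 := 41 → M/I on L4; bus BusRdX Flush; mem=33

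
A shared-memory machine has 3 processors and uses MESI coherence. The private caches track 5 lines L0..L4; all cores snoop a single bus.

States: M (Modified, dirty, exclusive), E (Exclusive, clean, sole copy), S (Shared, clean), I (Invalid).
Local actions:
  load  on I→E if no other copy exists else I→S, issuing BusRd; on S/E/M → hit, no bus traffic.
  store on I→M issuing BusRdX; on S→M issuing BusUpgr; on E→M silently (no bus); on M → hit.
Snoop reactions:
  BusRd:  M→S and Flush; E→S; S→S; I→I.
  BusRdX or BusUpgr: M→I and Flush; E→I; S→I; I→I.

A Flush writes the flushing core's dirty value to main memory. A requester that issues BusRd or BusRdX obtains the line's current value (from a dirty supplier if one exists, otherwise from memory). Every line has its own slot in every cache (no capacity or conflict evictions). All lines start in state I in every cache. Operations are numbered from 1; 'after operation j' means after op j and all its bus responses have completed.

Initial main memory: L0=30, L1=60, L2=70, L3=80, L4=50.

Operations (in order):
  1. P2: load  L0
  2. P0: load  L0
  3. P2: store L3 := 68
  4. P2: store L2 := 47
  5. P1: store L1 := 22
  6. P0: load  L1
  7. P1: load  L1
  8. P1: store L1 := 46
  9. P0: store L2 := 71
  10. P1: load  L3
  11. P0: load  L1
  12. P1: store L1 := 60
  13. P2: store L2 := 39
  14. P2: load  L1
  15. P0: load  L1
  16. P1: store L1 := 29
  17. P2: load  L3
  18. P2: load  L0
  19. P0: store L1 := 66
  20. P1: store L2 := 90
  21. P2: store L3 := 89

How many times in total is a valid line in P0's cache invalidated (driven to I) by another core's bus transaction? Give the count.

1. P2: load  L0  bus=[BusRd]  L0: P0=I P1=I P2=E  mem[L0]=30
2. P0: load  L0  bus=[BusRd]  L0: P0=S P1=I P2=S  mem[L0]=30
3. P2: store L3 := 68  bus=[BusRdX]  L3: P0=I P1=I P2=M  mem[L3]=80
4. P2: store L2 := 47  bus=[BusRdX]  L2: P0=I P1=I P2=M  mem[L2]=70
5. P1: store L1 := 22  bus=[BusRdX]  L1: P0=I P1=M P2=I  mem[L1]=60
6. P0: load  L1  bus=[BusRd,Flush]  L1: P0=S P1=S P2=I  mem[L1]=22
7. P1: load  L1  bus=[-]  L1: P0=S P1=S P2=I  mem[L1]=22
8. P1: store L1 := 46  bus=[BusUpgr]  L1: P0=I P1=M P2=I  mem[L1]=22
9. P0: store L2 := 71  bus=[BusRdX,Flush]  L2: P0=M P1=I P2=I  mem[L2]=47
10. P1: load  L3  bus=[BusRd,Flush]  L3: P0=I P1=S P2=S  mem[L3]=68
11. P0: load  L1  bus=[BusRd,Flush]  L1: P0=S P1=S P2=I  mem[L1]=46
12. P1: store L1 := 60  bus=[BusUpgr]  L1: P0=I P1=M P2=I  mem[L1]=46
13. P2: store L2 := 39  bus=[BusRdX,Flush]  L2: P0=I P1=I P2=M  mem[L2]=71
14. P2: load  L1  bus=[BusRd,Flush]  L1: P0=I P1=S P2=S  mem[L1]=60
15. P0: load  L1  bus=[BusRd]  L1: P0=S P1=S P2=S  mem[L1]=60
16. P1: store L1 := 29  bus=[BusUpgr]  L1: P0=I P1=M P2=I  mem[L1]=60
17. P2: load  L3  bus=[-]  L3: P0=I P1=S P2=S  mem[L3]=68
18. P2: load  L0  bus=[-]  L0: P0=S P1=I P2=S  mem[L0]=30
19. P0: store L1 := 66  bus=[BusRdX,Flush]  L1: P0=M P1=I P2=I  mem[L1]=29
20. P1: store L2 := 90  bus=[BusRdX,Flush]  L2: P0=I P1=M P2=I  mem[L2]=39
21. P2: store L3 := 89  bus=[BusUpgr]  L3: P0=I P1=I P2=M  mem[L3]=68

invalidations = 4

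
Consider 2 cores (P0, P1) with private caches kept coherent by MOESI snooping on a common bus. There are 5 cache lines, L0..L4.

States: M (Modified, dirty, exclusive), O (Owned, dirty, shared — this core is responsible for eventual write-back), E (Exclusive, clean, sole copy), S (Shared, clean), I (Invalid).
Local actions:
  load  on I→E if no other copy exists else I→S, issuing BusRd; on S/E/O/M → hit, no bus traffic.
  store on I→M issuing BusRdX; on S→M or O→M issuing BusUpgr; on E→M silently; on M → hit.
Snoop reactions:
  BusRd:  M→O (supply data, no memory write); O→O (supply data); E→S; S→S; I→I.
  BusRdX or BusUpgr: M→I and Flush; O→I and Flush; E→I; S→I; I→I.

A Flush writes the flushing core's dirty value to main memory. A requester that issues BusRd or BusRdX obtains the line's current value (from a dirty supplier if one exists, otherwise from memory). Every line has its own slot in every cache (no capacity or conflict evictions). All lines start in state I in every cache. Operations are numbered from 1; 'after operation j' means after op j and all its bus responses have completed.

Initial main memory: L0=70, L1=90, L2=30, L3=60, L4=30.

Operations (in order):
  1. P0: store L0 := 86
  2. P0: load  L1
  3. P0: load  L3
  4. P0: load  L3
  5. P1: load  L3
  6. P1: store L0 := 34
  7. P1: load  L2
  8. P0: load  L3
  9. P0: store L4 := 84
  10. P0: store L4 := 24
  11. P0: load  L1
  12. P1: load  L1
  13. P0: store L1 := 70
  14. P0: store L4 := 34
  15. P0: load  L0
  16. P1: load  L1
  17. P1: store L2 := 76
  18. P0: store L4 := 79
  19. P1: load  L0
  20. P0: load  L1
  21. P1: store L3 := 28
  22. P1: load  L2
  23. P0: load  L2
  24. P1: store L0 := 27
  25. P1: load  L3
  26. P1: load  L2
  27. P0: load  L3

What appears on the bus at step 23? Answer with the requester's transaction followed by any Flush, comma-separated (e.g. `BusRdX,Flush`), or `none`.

bus = BusRd

[1] P0: store L0 := 86 | P0:M(86), P1:I | bus: BusRdX
[2] P0: load  L1 | P0:E(90), P1:I | bus: BusRd
[3] P0: load  L3 | P0:E(60), P1:I | bus: BusRd
[4] P0: load  L3 | P0:E(60), P1:I | bus: none
[5] P1: load  L3 | P0:S(60), P1:S(60) | bus: BusRd
[6] P1: store L0 := 34 | P0:I, P1:M(34) | bus: BusRdX,Flush
[7] P1: load  L2 | P0:I, P1:E(30) | bus: BusRd
[8] P0: load  L3 | P0:S(60), P1:S(60) | bus: none
[9] P0: store L4 := 84 | P0:M(84), P1:I | bus: BusRdX
[10] P0: store L4 := 24 | P0:M(24), P1:I | bus: none
[11] P0: load  L1 | P0:E(90), P1:I | bus: none
[12] P1: load  L1 | P0:S(90), P1:S(90) | bus: BusRd
[13] P0: store L1 := 70 | P0:M(70), P1:I | bus: BusUpgr
[14] P0: store L4 := 34 | P0:M(34), P1:I | bus: none
[15] P0: load  L0 | P0:S(34), P1:O(34) | bus: BusRd
[16] P1: load  L1 | P0:O(70), P1:S(70) | bus: BusRd
[17] P1: store L2 := 76 | P0:I, P1:M(76) | bus: none
[18] P0: store L4 := 79 | P0:M(79), P1:I | bus: none
[19] P1: load  L0 | P0:S(34), P1:O(34) | bus: none
[20] P0: load  L1 | P0:O(70), P1:S(70) | bus: none
[21] P1: store L3 := 28 | P0:I, P1:M(28) | bus: BusUpgr
[22] P1: load  L2 | P0:I, P1:M(76) | bus: none
[23] P0: load  L2 | P0:S(76), P1:O(76) | bus: BusRd
[24] P1: store L0 := 27 | P0:I, P1:M(27) | bus: BusUpgr
[25] P1: load  L3 | P0:I, P1:M(28) | bus: none
[26] P1: load  L2 | P0:S(76), P1:O(76) | bus: none
[27] P0: load  L3 | P0:S(28), P1:O(28) | bus: BusRd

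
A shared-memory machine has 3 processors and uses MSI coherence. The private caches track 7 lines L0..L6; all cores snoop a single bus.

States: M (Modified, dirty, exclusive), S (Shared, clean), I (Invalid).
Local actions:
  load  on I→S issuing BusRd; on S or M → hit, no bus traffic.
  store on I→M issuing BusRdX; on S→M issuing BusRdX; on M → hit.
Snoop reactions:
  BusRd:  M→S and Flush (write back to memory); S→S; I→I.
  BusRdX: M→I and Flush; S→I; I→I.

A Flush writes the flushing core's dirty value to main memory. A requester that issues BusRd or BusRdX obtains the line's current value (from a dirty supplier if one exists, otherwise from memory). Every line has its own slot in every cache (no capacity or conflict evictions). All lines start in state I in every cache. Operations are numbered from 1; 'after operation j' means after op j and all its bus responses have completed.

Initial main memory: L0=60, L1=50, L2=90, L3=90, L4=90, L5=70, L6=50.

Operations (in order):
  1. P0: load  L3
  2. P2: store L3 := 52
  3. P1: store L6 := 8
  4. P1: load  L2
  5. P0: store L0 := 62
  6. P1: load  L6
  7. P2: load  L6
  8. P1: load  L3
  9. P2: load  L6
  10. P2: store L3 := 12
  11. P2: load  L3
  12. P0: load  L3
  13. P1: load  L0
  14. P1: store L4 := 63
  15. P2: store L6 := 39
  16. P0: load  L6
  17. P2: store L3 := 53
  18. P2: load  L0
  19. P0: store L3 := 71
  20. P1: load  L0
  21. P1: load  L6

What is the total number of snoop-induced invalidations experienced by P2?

invalidations = 1

[1] P0: load  L3 | P0:S(90), P1:I, P2:I | bus: BusRd
[2] P2: store L3 := 52 | P0:I, P1:I, P2:M(52) | bus: BusRdX
[3] P1: store L6 := 8 | P0:I, P1:M(8), P2:I | bus: BusRdX
[4] P1: load  L2 | P0:I, P1:S(90), P2:I | bus: BusRd
[5] P0: store L0 := 62 | P0:M(62), P1:I, P2:I | bus: BusRdX
[6] P1: load  L6 | P0:I, P1:M(8), P2:I | bus: none
[7] P2: load  L6 | P0:I, P1:S(8), P2:S(8) | bus: BusRd,Flush
[8] P1: load  L3 | P0:I, P1:S(52), P2:S(52) | bus: BusRd,Flush
[9] P2: load  L6 | P0:I, P1:S(8), P2:S(8) | bus: none
[10] P2: store L3 := 12 | P0:I, P1:I, P2:M(12) | bus: BusRdX
[11] P2: load  L3 | P0:I, P1:I, P2:M(12) | bus: none
[12] P0: load  L3 | P0:S(12), P1:I, P2:S(12) | bus: BusRd,Flush
[13] P1: load  L0 | P0:S(62), P1:S(62), P2:I | bus: BusRd,Flush
[14] P1: store L4 := 63 | P0:I, P1:M(63), P2:I | bus: BusRdX
[15] P2: store L6 := 39 | P0:I, P1:I, P2:M(39) | bus: BusRdX
[16] P0: load  L6 | P0:S(39), P1:I, P2:S(39) | bus: BusRd,Flush
[17] P2: store L3 := 53 | P0:I, P1:I, P2:M(53) | bus: BusRdX
[18] P2: load  L0 | P0:S(62), P1:S(62), P2:S(62) | bus: BusRd
[19] P0: store L3 := 71 | P0:M(71), P1:I, P2:I | bus: BusRdX,Flush
[20] P1: load  L0 | P0:S(62), P1:S(62), P2:S(62) | bus: none
[21] P1: load  L6 | P0:S(39), P1:S(39), P2:S(39) | bus: BusRd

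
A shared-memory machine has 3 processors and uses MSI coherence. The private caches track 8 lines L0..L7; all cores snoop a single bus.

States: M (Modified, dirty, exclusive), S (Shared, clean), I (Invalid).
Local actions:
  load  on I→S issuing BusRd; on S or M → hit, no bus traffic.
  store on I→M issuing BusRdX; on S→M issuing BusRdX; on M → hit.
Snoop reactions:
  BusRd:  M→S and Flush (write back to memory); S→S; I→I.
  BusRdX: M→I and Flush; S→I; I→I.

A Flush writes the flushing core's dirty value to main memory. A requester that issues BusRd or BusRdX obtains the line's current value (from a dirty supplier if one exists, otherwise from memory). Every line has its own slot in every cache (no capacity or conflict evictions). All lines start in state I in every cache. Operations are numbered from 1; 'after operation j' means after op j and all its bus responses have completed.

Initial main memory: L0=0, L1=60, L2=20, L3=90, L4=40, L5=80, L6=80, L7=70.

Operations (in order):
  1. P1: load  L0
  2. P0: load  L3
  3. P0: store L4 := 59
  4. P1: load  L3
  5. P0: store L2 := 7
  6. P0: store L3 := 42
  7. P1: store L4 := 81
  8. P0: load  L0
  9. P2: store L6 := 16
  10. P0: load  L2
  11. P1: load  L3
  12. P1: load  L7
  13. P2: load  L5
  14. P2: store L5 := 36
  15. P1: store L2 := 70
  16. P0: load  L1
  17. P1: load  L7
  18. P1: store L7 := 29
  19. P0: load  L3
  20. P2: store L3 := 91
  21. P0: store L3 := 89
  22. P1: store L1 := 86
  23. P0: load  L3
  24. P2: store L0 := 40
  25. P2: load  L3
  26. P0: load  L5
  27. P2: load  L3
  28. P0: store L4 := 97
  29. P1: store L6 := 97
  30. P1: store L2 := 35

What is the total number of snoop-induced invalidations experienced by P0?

invalidations = 5

step 1: P1: load  L0  ⟶  ISI  (L0)  txn=BusRd  M[L0]=0
step 2: P0: load  L3  ⟶  SII  (L3)  txn=BusRd  M[L3]=90
step 3: P0: store L4 := 59  ⟶  MII  (L4)  txn=BusRdX  M[L4]=40
step 4: P1: load  L3  ⟶  SSI  (L3)  txn=BusRd  M[L3]=90
step 5: P0: store L2 := 7  ⟶  MII  (L2)  txn=BusRdX  M[L2]=20
step 6: P0: store L3 := 42  ⟶  MII  (L3)  txn=BusRdX  M[L3]=90
step 7: P1: store L4 := 81  ⟶  IMI  (L4)  txn=BusRdX+Flush  M[L4]=59
step 8: P0: load  L0  ⟶  SSI  (L0)  txn=BusRd  M[L0]=0
step 9: P2: store L6 := 16  ⟶  IIM  (L6)  txn=BusRdX  M[L6]=80
step 10: P0: load  L2  ⟶  MII  (L2)  txn=∅  M[L2]=20
step 11: P1: load  L3  ⟶  SSI  (L3)  txn=BusRd+Flush  M[L3]=42
step 12: P1: load  L7  ⟶  ISI  (L7)  txn=BusRd  M[L7]=70
step 13: P2: load  L5  ⟶  IIS  (L5)  txn=BusRd  M[L5]=80
step 14: P2: store L5 := 36  ⟶  IIM  (L5)  txn=BusRdX  M[L5]=80
step 15: P1: store L2 := 70  ⟶  IMI  (L2)  txn=BusRdX+Flush  M[L2]=7
step 16: P0: load  L1  ⟶  SII  (L1)  txn=BusRd  M[L1]=60
step 17: P1: load  L7  ⟶  ISI  (L7)  txn=∅  M[L7]=70
step 18: P1: store L7 := 29  ⟶  IMI  (L7)  txn=BusRdX  M[L7]=70
step 19: P0: load  L3  ⟶  SSI  (L3)  txn=∅  M[L3]=42
step 20: P2: store L3 := 91  ⟶  IIM  (L3)  txn=BusRdX  M[L3]=42
step 21: P0: store L3 := 89  ⟶  MII  (L3)  txn=BusRdX+Flush  M[L3]=91
step 22: P1: store L1 := 86  ⟶  IMI  (L1)  txn=BusRdX  M[L1]=60
step 23: P0: load  L3  ⟶  MII  (L3)  txn=∅  M[L3]=91
step 24: P2: store L0 := 40  ⟶  IIM  (L0)  txn=BusRdX  M[L0]=0
step 25: P2: load  L3  ⟶  SIS  (L3)  txn=BusRd+Flush  M[L3]=89
step 26: P0: load  L5  ⟶  SIS  (L5)  txn=BusRd+Flush  M[L5]=36
step 27: P2: load  L3  ⟶  SIS  (L3)  txn=∅  M[L3]=89
step 28: P0: store L4 := 97  ⟶  MII  (L4)  txn=BusRdX+Flush  M[L4]=81
step 29: P1: store L6 := 97  ⟶  IMI  (L6)  txn=BusRdX+Flush  M[L6]=16
step 30: P1: store L2 := 35  ⟶  IMI  (L2)  txn=∅  M[L2]=7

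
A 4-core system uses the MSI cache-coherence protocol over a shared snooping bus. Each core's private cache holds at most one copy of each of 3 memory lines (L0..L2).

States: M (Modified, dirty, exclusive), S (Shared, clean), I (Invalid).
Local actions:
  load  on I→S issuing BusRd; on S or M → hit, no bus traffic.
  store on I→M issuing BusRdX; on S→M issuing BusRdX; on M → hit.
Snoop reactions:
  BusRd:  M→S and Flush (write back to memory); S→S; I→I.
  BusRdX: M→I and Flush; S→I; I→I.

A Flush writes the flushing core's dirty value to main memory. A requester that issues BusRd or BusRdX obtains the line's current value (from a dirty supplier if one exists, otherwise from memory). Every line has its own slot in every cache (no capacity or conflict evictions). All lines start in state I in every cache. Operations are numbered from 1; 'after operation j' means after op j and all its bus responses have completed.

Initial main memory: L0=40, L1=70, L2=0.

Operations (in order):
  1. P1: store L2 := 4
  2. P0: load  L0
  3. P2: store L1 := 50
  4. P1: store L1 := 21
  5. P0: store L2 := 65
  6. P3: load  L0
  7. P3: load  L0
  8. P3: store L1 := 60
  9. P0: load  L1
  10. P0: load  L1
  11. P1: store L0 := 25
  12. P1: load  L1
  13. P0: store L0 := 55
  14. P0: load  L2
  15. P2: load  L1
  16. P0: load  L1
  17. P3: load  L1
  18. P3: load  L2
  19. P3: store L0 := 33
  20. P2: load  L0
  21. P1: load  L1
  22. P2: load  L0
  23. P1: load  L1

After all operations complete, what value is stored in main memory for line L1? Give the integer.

memory[L1] = 60

[1] P1: store L2 := 4 | P0:I, P1:M(4), P2:I, P3:I | bus: BusRdX
[2] P0: load  L0 | P0:S(40), P1:I, P2:I, P3:I | bus: BusRd
[3] P2: store L1 := 50 | P0:I, P1:I, P2:M(50), P3:I | bus: BusRdX
[4] P1: store L1 := 21 | P0:I, P1:M(21), P2:I, P3:I | bus: BusRdX,Flush
[5] P0: store L2 := 65 | P0:M(65), P1:I, P2:I, P3:I | bus: BusRdX,Flush
[6] P3: load  L0 | P0:S(40), P1:I, P2:I, P3:S(40) | bus: BusRd
[7] P3: load  L0 | P0:S(40), P1:I, P2:I, P3:S(40) | bus: none
[8] P3: store L1 := 60 | P0:I, P1:I, P2:I, P3:M(60) | bus: BusRdX,Flush
[9] P0: load  L1 | P0:S(60), P1:I, P2:I, P3:S(60) | bus: BusRd,Flush
[10] P0: load  L1 | P0:S(60), P1:I, P2:I, P3:S(60) | bus: none
[11] P1: store L0 := 25 | P0:I, P1:M(25), P2:I, P3:I | bus: BusRdX
[12] P1: load  L1 | P0:S(60), P1:S(60), P2:I, P3:S(60) | bus: BusRd
[13] P0: store L0 := 55 | P0:M(55), P1:I, P2:I, P3:I | bus: BusRdX,Flush
[14] P0: load  L2 | P0:M(65), P1:I, P2:I, P3:I | bus: none
[15] P2: load  L1 | P0:S(60), P1:S(60), P2:S(60), P3:S(60) | bus: BusRd
[16] P0: load  L1 | P0:S(60), P1:S(60), P2:S(60), P3:S(60) | bus: none
[17] P3: load  L1 | P0:S(60), P1:S(60), P2:S(60), P3:S(60) | bus: none
[18] P3: load  L2 | P0:S(65), P1:I, P2:I, P3:S(65) | bus: BusRd,Flush
[19] P3: store L0 := 33 | P0:I, P1:I, P2:I, P3:M(33) | bus: BusRdX,Flush
[20] P2: load  L0 | P0:I, P1:I, P2:S(33), P3:S(33) | bus: BusRd,Flush
[21] P1: load  L1 | P0:S(60), P1:S(60), P2:S(60), P3:S(60) | bus: none
[22] P2: load  L0 | P0:I, P1:I, P2:S(33), P3:S(33) | bus: none
[23] P1: load  L1 | P0:S(60), P1:S(60), P2:S(60), P3:S(60) | bus: none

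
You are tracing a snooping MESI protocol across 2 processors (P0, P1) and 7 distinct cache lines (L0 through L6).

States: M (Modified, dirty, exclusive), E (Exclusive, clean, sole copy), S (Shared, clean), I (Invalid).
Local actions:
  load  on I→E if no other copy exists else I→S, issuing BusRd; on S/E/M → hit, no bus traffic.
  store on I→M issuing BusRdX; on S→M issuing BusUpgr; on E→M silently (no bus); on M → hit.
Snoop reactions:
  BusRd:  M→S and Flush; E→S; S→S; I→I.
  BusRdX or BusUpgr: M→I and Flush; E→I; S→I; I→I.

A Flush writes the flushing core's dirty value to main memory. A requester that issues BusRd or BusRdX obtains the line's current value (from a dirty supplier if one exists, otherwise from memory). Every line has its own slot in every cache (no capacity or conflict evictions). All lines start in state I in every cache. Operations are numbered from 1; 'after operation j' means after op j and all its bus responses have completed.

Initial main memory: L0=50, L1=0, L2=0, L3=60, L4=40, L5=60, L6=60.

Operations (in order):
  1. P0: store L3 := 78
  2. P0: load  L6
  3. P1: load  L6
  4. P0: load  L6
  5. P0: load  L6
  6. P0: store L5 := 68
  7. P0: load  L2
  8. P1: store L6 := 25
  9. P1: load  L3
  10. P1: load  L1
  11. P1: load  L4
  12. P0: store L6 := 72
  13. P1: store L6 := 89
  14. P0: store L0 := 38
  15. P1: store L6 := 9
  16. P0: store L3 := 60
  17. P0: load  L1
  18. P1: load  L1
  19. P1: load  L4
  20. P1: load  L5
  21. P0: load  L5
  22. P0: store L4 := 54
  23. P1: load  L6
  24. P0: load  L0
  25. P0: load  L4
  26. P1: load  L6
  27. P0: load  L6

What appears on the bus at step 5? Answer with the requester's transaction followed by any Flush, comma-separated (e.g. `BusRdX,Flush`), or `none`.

bus = none

step 1: P0: store L3 := 78  ⟶  MI  (L3)  txn=BusRdX  M[L3]=60
step 2: P0: load  L6  ⟶  EI  (L6)  txn=BusRd  M[L6]=60
step 3: P1: load  L6  ⟶  SS  (L6)  txn=BusRd  M[L6]=60
step 4: P0: load  L6  ⟶  SS  (L6)  txn=∅  M[L6]=60
step 5: P0: load  L6  ⟶  SS  (L6)  txn=∅  M[L6]=60
step 6: P0: store L5 := 68  ⟶  MI  (L5)  txn=BusRdX  M[L5]=60
step 7: P0: load  L2  ⟶  EI  (L2)  txn=BusRd  M[L2]=0
step 8: P1: store L6 := 25  ⟶  IM  (L6)  txn=BusUpgr  M[L6]=60
step 9: P1: load  L3  ⟶  SS  (L3)  txn=BusRd+Flush  M[L3]=78
step 10: P1: load  L1  ⟶  IE  (L1)  txn=BusRd  M[L1]=0
step 11: P1: load  L4  ⟶  IE  (L4)  txn=BusRd  M[L4]=40
step 12: P0: store L6 := 72  ⟶  MI  (L6)  txn=BusRdX+Flush  M[L6]=25
step 13: P1: store L6 := 89  ⟶  IM  (L6)  txn=BusRdX+Flush  M[L6]=72
step 14: P0: store L0 := 38  ⟶  MI  (L0)  txn=BusRdX  M[L0]=50
step 15: P1: store L6 := 9  ⟶  IM  (L6)  txn=∅  M[L6]=72
step 16: P0: store L3 := 60  ⟶  MI  (L3)  txn=BusUpgr  M[L3]=78
step 17: P0: load  L1  ⟶  SS  (L1)  txn=BusRd  M[L1]=0
step 18: P1: load  L1  ⟶  SS  (L1)  txn=∅  M[L1]=0
step 19: P1: load  L4  ⟶  IE  (L4)  txn=∅  M[L4]=40
step 20: P1: load  L5  ⟶  SS  (L5)  txn=BusRd+Flush  M[L5]=68
step 21: P0: load  L5  ⟶  SS  (L5)  txn=∅  M[L5]=68
step 22: P0: store L4 := 54  ⟶  MI  (L4)  txn=BusRdX  M[L4]=40
step 23: P1: load  L6  ⟶  IM  (L6)  txn=∅  M[L6]=72
step 24: P0: load  L0  ⟶  MI  (L0)  txn=∅  M[L0]=50
step 25: P0: load  L4  ⟶  MI  (L4)  txn=∅  M[L4]=40
step 26: P1: load  L6  ⟶  IM  (L6)  txn=∅  M[L6]=72
step 27: P0: load  L6  ⟶  SS  (L6)  txn=BusRd+Flush  M[L6]=9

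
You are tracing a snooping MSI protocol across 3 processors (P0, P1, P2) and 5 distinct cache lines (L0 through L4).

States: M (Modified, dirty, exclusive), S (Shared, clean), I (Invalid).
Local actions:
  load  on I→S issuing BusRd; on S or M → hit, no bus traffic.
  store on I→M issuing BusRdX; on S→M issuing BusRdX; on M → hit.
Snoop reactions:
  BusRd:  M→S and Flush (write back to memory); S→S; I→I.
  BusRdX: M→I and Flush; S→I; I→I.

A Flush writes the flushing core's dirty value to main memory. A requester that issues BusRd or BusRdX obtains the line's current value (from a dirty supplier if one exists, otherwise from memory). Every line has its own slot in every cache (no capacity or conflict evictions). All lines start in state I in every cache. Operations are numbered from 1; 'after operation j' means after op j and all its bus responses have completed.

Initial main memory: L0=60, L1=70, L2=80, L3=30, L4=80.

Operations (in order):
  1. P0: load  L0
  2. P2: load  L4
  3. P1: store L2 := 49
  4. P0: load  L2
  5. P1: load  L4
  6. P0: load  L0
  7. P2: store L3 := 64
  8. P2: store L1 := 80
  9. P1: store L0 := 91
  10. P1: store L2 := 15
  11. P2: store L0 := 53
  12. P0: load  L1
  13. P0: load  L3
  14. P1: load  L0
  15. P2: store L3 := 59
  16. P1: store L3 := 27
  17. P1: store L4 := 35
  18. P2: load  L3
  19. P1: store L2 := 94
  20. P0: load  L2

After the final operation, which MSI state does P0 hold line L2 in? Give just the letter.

state = S

1. P0: load  L0  bus=[BusRd]  L0: P0=S P1=I P2=I  mem[L0]=60
2. P2: load  L4  bus=[BusRd]  L4: P0=I P1=I P2=S  mem[L4]=80
3. P1: store L2 := 49  bus=[BusRdX]  L2: P0=I P1=M P2=I  mem[L2]=80
4. P0: load  L2  bus=[BusRd,Flush]  L2: P0=S P1=S P2=I  mem[L2]=49
5. P1: load  L4  bus=[BusRd]  L4: P0=I P1=S P2=S  mem[L4]=80
6. P0: load  L0  bus=[-]  L0: P0=S P1=I P2=I  mem[L0]=60
7. P2: store L3 := 64  bus=[BusRdX]  L3: P0=I P1=I P2=M  mem[L3]=30
8. P2: store L1 := 80  bus=[BusRdX]  L1: P0=I P1=I P2=M  mem[L1]=70
9. P1: store L0 := 91  bus=[BusRdX]  L0: P0=I P1=M P2=I  mem[L0]=60
10. P1: store L2 := 15  bus=[BusRdX]  L2: P0=I P1=M P2=I  mem[L2]=49
11. P2: store L0 := 53  bus=[BusRdX,Flush]  L0: P0=I P1=I P2=M  mem[L0]=91
12. P0: load  L1  bus=[BusRd,Flush]  L1: P0=S P1=I P2=S  mem[L1]=80
13. P0: load  L3  bus=[BusRd,Flush]  L3: P0=S P1=I P2=S  mem[L3]=64
14. P1: load  L0  bus=[BusRd,Flush]  L0: P0=I P1=S P2=S  mem[L0]=53
15. P2: store L3 := 59  bus=[BusRdX]  L3: P0=I P1=I P2=M  mem[L3]=64
16. P1: store L3 := 27  bus=[BusRdX,Flush]  L3: P0=I P1=M P2=I  mem[L3]=59
17. P1: store L4 := 35  bus=[BusRdX]  L4: P0=I P1=M P2=I  mem[L4]=80
18. P2: load  L3  bus=[BusRd,Flush]  L3: P0=I P1=S P2=S  mem[L3]=27
19. P1: store L2 := 94  bus=[-]  L2: P0=I P1=M P2=I  mem[L2]=49
20. P0: load  L2  bus=[BusRd,Flush]  L2: P0=S P1=S P2=I  mem[L2]=94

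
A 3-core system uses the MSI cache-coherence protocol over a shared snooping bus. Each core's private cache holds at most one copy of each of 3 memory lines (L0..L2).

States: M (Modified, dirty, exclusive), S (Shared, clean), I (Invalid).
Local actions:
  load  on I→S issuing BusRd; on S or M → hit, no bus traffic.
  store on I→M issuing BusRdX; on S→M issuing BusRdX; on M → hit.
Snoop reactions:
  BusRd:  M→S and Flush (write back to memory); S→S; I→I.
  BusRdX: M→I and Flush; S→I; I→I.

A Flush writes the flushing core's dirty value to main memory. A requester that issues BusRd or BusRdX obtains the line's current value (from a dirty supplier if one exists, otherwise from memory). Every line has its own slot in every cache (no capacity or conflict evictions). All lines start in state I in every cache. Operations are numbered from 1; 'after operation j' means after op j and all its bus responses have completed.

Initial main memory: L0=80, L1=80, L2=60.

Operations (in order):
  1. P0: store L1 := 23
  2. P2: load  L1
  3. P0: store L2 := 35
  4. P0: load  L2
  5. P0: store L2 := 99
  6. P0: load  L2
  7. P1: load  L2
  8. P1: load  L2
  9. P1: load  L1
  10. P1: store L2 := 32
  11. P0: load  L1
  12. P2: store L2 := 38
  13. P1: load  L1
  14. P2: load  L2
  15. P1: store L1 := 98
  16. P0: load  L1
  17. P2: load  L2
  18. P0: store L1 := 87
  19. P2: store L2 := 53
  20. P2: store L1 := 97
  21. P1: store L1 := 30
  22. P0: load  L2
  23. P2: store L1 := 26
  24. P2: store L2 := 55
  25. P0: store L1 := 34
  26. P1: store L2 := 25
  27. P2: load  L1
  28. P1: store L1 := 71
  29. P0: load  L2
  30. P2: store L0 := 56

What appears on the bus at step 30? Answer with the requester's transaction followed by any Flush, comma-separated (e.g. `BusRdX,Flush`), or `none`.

  op1 P0: store L1 := 23 → M/I/I on L1; bus BusRdX; mem=80
  op2 P2: load  L1 → S/I/S on L1; bus BusRd Flush; mem=23
  op3 P0: store L2 := 35 → M/I/I on L2; bus BusRdX; mem=60
  op4 P0: load  L2 → M/I/I on L2; bus (none); mem=60
  op5 P0: store L2 := 99 → M/I/I on L2; bus (none); mem=60
  op6 P0: load  L2 → M/I/I on L2; bus (none); mem=60
  op7 P1: load  L2 → S/S/I on L2; bus BusRd Flush; mem=99
  op8 P1: load  L2 → S/S/I on L2; bus (none); mem=99
  op9 P1: load  L1 → S/S/S on L1; bus BusRd; mem=23
  op10 P1: store L2 := 32 → I/M/I on L2; bus BusRdX; mem=99
  op11 P0: load  L1 → S/S/S on L1; bus (none); mem=23
  op12 P2: store L2 := 38 → I/I/M on L2; bus BusRdX Flush; mem=32
  op13 P1: load  L1 → S/S/S on L1; bus (none); mem=23
  op14 P2: load  L2 → I/I/M on L2; bus (none); mem=32
  op15 P1: store L1 := 98 → I/M/I on L1; bus BusRdX; mem=23
  op16 P0: load  L1 → S/S/I on L1; bus BusRd Flush; mem=98
  op17 P2: load  L2 → I/I/M on L2; bus (none); mem=32
  op18 P0: store L1 := 87 → M/I/I on L1; bus BusRdX; mem=98
  op19 P2: store L2 := 53 → I/I/M on L2; bus (none); mem=32
  op20 P2: store L1 := 97 → I/I/M on L1; bus BusRdX Flush; mem=87
  op21 P1: store L1 := 30 → I/M/I on L1; bus BusRdX Flush; mem=97
  op22 P0: load  L2 → S/I/S on L2; bus BusRd Flush; mem=53
  op23 P2: store L1 := 26 → I/I/M on L1; bus BusRdX Flush; mem=30
  op24 P2: store L2 := 55 → I/I/M on L2; bus BusRdX; mem=53
  op25 P0: store L1 := 34 → M/I/I on L1; bus BusRdX Flush; mem=26
  op26 P1: store L2 := 25 → I/M/I on L2; bus BusRdX Flush; mem=55
  op27 P2: load  L1 → S/I/S on L1; bus BusRd Flush; mem=34
  op28 P1: store L1 := 71 → I/M/I on L1; bus BusRdX; mem=34
  op29 P0: load  L2 → S/S/I on L2; bus BusRd Flush; mem=25
  op30 P2: store L0 := 56 → I/I/M on L0; bus BusRdX; mem=80

bus = BusRdX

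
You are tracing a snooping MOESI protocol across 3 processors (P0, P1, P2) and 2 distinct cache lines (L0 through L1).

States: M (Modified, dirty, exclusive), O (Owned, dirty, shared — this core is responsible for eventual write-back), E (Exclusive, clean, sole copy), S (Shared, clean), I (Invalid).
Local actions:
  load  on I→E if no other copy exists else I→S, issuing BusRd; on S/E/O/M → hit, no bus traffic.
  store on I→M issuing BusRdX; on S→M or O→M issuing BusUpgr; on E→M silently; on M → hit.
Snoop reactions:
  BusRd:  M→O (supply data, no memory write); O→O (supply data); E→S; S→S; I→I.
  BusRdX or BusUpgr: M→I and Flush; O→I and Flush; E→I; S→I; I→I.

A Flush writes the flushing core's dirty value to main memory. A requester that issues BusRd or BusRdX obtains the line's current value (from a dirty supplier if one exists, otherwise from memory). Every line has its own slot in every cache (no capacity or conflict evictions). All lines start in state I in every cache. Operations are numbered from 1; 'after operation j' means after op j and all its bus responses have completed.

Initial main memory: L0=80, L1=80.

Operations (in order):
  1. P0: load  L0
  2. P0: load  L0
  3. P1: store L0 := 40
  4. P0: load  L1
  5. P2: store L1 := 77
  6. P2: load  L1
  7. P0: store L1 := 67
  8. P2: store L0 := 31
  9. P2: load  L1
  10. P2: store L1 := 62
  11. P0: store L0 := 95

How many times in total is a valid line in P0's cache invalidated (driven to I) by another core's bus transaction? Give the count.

invalidations = 3

1. P0: load  L0  bus=[BusRd]  L0: P0=E P1=I P2=I  mem[L0]=80
2. P0: load  L0  bus=[-]  L0: P0=E P1=I P2=I  mem[L0]=80
3. P1: store L0 := 40  bus=[BusRdX]  L0: P0=I P1=M P2=I  mem[L0]=80
4. P0: load  L1  bus=[BusRd]  L1: P0=E P1=I P2=I  mem[L1]=80
5. P2: store L1 := 77  bus=[BusRdX]  L1: P0=I P1=I P2=M  mem[L1]=80
6. P2: load  L1  bus=[-]  L1: P0=I P1=I P2=M  mem[L1]=80
7. P0: store L1 := 67  bus=[BusRdX,Flush]  L1: P0=M P1=I P2=I  mem[L1]=77
8. P2: store L0 := 31  bus=[BusRdX,Flush]  L0: P0=I P1=I P2=M  mem[L0]=40
9. P2: load  L1  bus=[BusRd]  L1: P0=O P1=I P2=S  mem[L1]=77
10. P2: store L1 := 62  bus=[BusUpgr,Flush]  L1: P0=I P1=I P2=M  mem[L1]=67
11. P0: store L0 := 95  bus=[BusRdX,Flush]  L0: P0=M P1=I P2=I  mem[L0]=31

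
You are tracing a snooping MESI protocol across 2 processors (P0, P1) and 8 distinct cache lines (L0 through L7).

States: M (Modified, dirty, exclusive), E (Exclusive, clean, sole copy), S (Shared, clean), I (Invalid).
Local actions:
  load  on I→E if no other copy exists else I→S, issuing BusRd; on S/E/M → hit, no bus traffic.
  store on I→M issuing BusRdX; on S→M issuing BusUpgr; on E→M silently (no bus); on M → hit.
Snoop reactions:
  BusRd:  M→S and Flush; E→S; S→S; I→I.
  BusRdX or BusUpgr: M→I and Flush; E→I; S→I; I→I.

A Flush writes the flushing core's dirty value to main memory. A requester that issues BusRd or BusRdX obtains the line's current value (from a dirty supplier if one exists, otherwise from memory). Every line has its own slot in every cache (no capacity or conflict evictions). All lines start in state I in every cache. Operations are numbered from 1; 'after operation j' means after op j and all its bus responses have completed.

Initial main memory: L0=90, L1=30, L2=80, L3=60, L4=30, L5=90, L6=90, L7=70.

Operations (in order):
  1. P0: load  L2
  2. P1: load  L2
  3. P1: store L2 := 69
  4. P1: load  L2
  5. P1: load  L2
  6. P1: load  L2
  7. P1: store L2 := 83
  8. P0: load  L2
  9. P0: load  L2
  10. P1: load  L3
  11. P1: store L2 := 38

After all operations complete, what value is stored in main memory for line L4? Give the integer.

  op1 P0: load  L2 → E/I on L2; bus BusRd; mem=80
  op2 P1: load  L2 → S/S on L2; bus BusRd; mem=80
  op3 P1: store L2 := 69 → I/M on L2; bus BusUpgr; mem=80
  op4 P1: load  L2 → I/M on L2; bus (none); mem=80
  op5 P1: load  L2 → I/M on L2; bus (none); mem=80
  op6 P1: load  L2 → I/M on L2; bus (none); mem=80
  op7 P1: store L2 := 83 → I/M on L2; bus (none); mem=80
  op8 P0: load  L2 → S/S on L2; bus BusRd Flush; mem=83
  op9 P0: load  L2 → S/S on L2; bus (none); mem=83
  op10 P1: load  L3 → I/E on L3; bus BusRd; mem=60
  op11 P1: store L2 := 38 → I/M on L2; bus BusUpgr; mem=83

memory[L4] = 30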